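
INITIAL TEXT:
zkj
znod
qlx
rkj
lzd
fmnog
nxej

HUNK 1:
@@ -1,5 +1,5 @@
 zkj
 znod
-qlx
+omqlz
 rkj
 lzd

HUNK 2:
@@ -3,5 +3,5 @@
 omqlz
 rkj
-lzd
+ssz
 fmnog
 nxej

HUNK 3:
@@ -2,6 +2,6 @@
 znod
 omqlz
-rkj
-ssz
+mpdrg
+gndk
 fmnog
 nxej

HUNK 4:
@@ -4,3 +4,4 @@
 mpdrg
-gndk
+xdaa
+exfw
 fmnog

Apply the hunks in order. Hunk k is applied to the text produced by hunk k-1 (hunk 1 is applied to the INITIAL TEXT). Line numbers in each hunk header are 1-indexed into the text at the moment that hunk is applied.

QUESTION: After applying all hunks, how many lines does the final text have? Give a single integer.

Hunk 1: at line 1 remove [qlx] add [omqlz] -> 7 lines: zkj znod omqlz rkj lzd fmnog nxej
Hunk 2: at line 3 remove [lzd] add [ssz] -> 7 lines: zkj znod omqlz rkj ssz fmnog nxej
Hunk 3: at line 2 remove [rkj,ssz] add [mpdrg,gndk] -> 7 lines: zkj znod omqlz mpdrg gndk fmnog nxej
Hunk 4: at line 4 remove [gndk] add [xdaa,exfw] -> 8 lines: zkj znod omqlz mpdrg xdaa exfw fmnog nxej
Final line count: 8

Answer: 8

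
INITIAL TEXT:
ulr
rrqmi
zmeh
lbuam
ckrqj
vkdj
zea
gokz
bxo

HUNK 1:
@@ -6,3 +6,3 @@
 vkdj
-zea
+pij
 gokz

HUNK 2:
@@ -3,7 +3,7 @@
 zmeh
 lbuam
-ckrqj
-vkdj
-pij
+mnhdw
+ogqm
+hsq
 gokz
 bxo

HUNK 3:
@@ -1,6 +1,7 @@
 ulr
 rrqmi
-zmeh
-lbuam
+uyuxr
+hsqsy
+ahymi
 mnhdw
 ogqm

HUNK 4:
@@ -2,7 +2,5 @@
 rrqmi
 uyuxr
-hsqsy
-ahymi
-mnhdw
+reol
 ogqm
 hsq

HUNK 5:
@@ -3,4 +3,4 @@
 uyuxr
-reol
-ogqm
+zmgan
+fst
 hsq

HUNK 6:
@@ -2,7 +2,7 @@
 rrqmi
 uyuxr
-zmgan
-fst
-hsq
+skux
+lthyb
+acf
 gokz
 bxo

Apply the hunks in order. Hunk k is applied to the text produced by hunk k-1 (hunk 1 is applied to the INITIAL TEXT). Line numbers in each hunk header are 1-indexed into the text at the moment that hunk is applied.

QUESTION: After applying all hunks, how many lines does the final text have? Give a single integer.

Hunk 1: at line 6 remove [zea] add [pij] -> 9 lines: ulr rrqmi zmeh lbuam ckrqj vkdj pij gokz bxo
Hunk 2: at line 3 remove [ckrqj,vkdj,pij] add [mnhdw,ogqm,hsq] -> 9 lines: ulr rrqmi zmeh lbuam mnhdw ogqm hsq gokz bxo
Hunk 3: at line 1 remove [zmeh,lbuam] add [uyuxr,hsqsy,ahymi] -> 10 lines: ulr rrqmi uyuxr hsqsy ahymi mnhdw ogqm hsq gokz bxo
Hunk 4: at line 2 remove [hsqsy,ahymi,mnhdw] add [reol] -> 8 lines: ulr rrqmi uyuxr reol ogqm hsq gokz bxo
Hunk 5: at line 3 remove [reol,ogqm] add [zmgan,fst] -> 8 lines: ulr rrqmi uyuxr zmgan fst hsq gokz bxo
Hunk 6: at line 2 remove [zmgan,fst,hsq] add [skux,lthyb,acf] -> 8 lines: ulr rrqmi uyuxr skux lthyb acf gokz bxo
Final line count: 8

Answer: 8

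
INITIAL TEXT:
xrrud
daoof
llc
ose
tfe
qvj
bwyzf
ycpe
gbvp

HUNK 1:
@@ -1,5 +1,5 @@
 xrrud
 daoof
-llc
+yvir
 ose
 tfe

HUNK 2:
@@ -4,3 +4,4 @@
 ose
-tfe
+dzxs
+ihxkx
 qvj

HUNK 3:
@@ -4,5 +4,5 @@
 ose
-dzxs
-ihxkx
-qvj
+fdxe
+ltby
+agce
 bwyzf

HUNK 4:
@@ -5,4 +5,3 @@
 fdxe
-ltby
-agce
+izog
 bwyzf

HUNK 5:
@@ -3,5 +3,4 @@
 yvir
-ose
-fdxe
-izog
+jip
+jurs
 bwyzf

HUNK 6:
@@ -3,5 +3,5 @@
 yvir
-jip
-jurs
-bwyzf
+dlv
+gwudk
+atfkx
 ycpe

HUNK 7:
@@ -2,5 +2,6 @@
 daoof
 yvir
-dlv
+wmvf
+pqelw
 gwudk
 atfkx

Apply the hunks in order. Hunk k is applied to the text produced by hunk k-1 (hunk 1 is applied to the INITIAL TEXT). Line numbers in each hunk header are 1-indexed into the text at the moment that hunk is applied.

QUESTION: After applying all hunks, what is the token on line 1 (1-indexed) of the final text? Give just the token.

Hunk 1: at line 1 remove [llc] add [yvir] -> 9 lines: xrrud daoof yvir ose tfe qvj bwyzf ycpe gbvp
Hunk 2: at line 4 remove [tfe] add [dzxs,ihxkx] -> 10 lines: xrrud daoof yvir ose dzxs ihxkx qvj bwyzf ycpe gbvp
Hunk 3: at line 4 remove [dzxs,ihxkx,qvj] add [fdxe,ltby,agce] -> 10 lines: xrrud daoof yvir ose fdxe ltby agce bwyzf ycpe gbvp
Hunk 4: at line 5 remove [ltby,agce] add [izog] -> 9 lines: xrrud daoof yvir ose fdxe izog bwyzf ycpe gbvp
Hunk 5: at line 3 remove [ose,fdxe,izog] add [jip,jurs] -> 8 lines: xrrud daoof yvir jip jurs bwyzf ycpe gbvp
Hunk 6: at line 3 remove [jip,jurs,bwyzf] add [dlv,gwudk,atfkx] -> 8 lines: xrrud daoof yvir dlv gwudk atfkx ycpe gbvp
Hunk 7: at line 2 remove [dlv] add [wmvf,pqelw] -> 9 lines: xrrud daoof yvir wmvf pqelw gwudk atfkx ycpe gbvp
Final line 1: xrrud

Answer: xrrud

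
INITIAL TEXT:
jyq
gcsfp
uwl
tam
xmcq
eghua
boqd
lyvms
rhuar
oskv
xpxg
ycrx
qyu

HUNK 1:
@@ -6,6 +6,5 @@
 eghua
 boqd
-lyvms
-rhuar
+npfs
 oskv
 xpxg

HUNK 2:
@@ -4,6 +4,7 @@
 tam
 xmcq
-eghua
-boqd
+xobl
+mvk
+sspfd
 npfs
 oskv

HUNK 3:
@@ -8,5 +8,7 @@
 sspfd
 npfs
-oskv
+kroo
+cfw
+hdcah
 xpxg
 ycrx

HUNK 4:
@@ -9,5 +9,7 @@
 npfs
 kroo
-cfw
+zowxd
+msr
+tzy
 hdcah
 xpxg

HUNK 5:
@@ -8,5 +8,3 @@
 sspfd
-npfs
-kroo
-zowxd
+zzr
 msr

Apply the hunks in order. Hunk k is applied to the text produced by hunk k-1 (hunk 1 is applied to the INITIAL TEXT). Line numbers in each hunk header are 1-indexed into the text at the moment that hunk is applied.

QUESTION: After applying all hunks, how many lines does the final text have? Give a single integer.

Hunk 1: at line 6 remove [lyvms,rhuar] add [npfs] -> 12 lines: jyq gcsfp uwl tam xmcq eghua boqd npfs oskv xpxg ycrx qyu
Hunk 2: at line 4 remove [eghua,boqd] add [xobl,mvk,sspfd] -> 13 lines: jyq gcsfp uwl tam xmcq xobl mvk sspfd npfs oskv xpxg ycrx qyu
Hunk 3: at line 8 remove [oskv] add [kroo,cfw,hdcah] -> 15 lines: jyq gcsfp uwl tam xmcq xobl mvk sspfd npfs kroo cfw hdcah xpxg ycrx qyu
Hunk 4: at line 9 remove [cfw] add [zowxd,msr,tzy] -> 17 lines: jyq gcsfp uwl tam xmcq xobl mvk sspfd npfs kroo zowxd msr tzy hdcah xpxg ycrx qyu
Hunk 5: at line 8 remove [npfs,kroo,zowxd] add [zzr] -> 15 lines: jyq gcsfp uwl tam xmcq xobl mvk sspfd zzr msr tzy hdcah xpxg ycrx qyu
Final line count: 15

Answer: 15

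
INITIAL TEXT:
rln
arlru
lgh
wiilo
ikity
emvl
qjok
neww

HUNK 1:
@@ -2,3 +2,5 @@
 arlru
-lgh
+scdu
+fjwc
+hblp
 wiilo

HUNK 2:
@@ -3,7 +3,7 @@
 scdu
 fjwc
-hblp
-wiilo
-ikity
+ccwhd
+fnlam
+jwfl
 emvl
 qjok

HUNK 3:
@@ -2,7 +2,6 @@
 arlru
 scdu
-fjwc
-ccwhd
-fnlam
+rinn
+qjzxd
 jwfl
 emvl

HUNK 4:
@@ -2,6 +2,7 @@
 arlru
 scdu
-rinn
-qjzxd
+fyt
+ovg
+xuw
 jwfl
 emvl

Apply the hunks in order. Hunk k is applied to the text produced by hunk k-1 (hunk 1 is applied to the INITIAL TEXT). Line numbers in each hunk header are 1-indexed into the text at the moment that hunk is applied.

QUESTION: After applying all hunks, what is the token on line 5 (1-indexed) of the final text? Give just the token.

Answer: ovg

Derivation:
Hunk 1: at line 2 remove [lgh] add [scdu,fjwc,hblp] -> 10 lines: rln arlru scdu fjwc hblp wiilo ikity emvl qjok neww
Hunk 2: at line 3 remove [hblp,wiilo,ikity] add [ccwhd,fnlam,jwfl] -> 10 lines: rln arlru scdu fjwc ccwhd fnlam jwfl emvl qjok neww
Hunk 3: at line 2 remove [fjwc,ccwhd,fnlam] add [rinn,qjzxd] -> 9 lines: rln arlru scdu rinn qjzxd jwfl emvl qjok neww
Hunk 4: at line 2 remove [rinn,qjzxd] add [fyt,ovg,xuw] -> 10 lines: rln arlru scdu fyt ovg xuw jwfl emvl qjok neww
Final line 5: ovg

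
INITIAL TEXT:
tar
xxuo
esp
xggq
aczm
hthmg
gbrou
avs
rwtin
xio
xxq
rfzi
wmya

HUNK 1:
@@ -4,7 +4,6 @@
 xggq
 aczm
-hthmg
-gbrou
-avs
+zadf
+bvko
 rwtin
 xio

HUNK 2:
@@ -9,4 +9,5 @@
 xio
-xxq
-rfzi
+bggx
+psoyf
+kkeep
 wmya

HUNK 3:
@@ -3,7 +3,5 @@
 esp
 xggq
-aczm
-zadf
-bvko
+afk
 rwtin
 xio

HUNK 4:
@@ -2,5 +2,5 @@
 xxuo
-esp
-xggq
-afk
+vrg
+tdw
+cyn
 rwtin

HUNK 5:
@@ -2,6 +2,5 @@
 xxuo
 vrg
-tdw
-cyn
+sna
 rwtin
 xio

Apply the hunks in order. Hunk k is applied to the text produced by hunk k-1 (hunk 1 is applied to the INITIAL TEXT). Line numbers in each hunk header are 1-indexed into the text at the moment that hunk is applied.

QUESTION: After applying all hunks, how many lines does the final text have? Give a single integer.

Hunk 1: at line 4 remove [hthmg,gbrou,avs] add [zadf,bvko] -> 12 lines: tar xxuo esp xggq aczm zadf bvko rwtin xio xxq rfzi wmya
Hunk 2: at line 9 remove [xxq,rfzi] add [bggx,psoyf,kkeep] -> 13 lines: tar xxuo esp xggq aczm zadf bvko rwtin xio bggx psoyf kkeep wmya
Hunk 3: at line 3 remove [aczm,zadf,bvko] add [afk] -> 11 lines: tar xxuo esp xggq afk rwtin xio bggx psoyf kkeep wmya
Hunk 4: at line 2 remove [esp,xggq,afk] add [vrg,tdw,cyn] -> 11 lines: tar xxuo vrg tdw cyn rwtin xio bggx psoyf kkeep wmya
Hunk 5: at line 2 remove [tdw,cyn] add [sna] -> 10 lines: tar xxuo vrg sna rwtin xio bggx psoyf kkeep wmya
Final line count: 10

Answer: 10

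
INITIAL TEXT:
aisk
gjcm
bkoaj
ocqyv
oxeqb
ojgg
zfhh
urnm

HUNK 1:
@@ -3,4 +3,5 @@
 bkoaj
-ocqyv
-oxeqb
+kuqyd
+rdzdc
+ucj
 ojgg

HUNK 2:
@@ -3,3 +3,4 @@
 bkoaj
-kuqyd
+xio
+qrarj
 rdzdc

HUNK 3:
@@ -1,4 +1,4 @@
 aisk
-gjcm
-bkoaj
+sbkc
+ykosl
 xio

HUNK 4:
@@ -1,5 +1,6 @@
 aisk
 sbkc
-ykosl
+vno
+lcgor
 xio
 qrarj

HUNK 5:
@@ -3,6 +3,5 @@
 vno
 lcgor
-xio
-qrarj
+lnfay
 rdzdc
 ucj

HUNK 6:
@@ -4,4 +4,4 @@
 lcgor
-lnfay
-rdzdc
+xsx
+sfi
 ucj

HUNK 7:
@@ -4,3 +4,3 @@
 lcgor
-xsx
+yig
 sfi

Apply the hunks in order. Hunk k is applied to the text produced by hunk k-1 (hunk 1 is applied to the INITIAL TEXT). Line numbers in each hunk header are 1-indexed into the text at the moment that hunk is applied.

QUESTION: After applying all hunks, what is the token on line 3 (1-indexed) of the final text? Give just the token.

Hunk 1: at line 3 remove [ocqyv,oxeqb] add [kuqyd,rdzdc,ucj] -> 9 lines: aisk gjcm bkoaj kuqyd rdzdc ucj ojgg zfhh urnm
Hunk 2: at line 3 remove [kuqyd] add [xio,qrarj] -> 10 lines: aisk gjcm bkoaj xio qrarj rdzdc ucj ojgg zfhh urnm
Hunk 3: at line 1 remove [gjcm,bkoaj] add [sbkc,ykosl] -> 10 lines: aisk sbkc ykosl xio qrarj rdzdc ucj ojgg zfhh urnm
Hunk 4: at line 1 remove [ykosl] add [vno,lcgor] -> 11 lines: aisk sbkc vno lcgor xio qrarj rdzdc ucj ojgg zfhh urnm
Hunk 5: at line 3 remove [xio,qrarj] add [lnfay] -> 10 lines: aisk sbkc vno lcgor lnfay rdzdc ucj ojgg zfhh urnm
Hunk 6: at line 4 remove [lnfay,rdzdc] add [xsx,sfi] -> 10 lines: aisk sbkc vno lcgor xsx sfi ucj ojgg zfhh urnm
Hunk 7: at line 4 remove [xsx] add [yig] -> 10 lines: aisk sbkc vno lcgor yig sfi ucj ojgg zfhh urnm
Final line 3: vno

Answer: vno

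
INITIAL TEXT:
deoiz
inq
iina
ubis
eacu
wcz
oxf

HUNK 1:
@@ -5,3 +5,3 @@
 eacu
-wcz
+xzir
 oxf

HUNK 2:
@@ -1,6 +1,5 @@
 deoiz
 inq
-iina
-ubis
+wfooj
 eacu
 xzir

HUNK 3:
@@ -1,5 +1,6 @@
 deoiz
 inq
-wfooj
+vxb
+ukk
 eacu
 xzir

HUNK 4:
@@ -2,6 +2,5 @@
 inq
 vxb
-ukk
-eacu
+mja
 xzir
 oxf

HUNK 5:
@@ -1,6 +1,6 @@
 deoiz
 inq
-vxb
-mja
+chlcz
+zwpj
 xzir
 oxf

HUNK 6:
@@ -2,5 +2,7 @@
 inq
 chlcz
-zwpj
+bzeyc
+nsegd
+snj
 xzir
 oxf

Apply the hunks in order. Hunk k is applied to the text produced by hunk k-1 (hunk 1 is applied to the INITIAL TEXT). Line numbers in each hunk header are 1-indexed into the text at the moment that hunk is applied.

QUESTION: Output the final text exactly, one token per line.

Answer: deoiz
inq
chlcz
bzeyc
nsegd
snj
xzir
oxf

Derivation:
Hunk 1: at line 5 remove [wcz] add [xzir] -> 7 lines: deoiz inq iina ubis eacu xzir oxf
Hunk 2: at line 1 remove [iina,ubis] add [wfooj] -> 6 lines: deoiz inq wfooj eacu xzir oxf
Hunk 3: at line 1 remove [wfooj] add [vxb,ukk] -> 7 lines: deoiz inq vxb ukk eacu xzir oxf
Hunk 4: at line 2 remove [ukk,eacu] add [mja] -> 6 lines: deoiz inq vxb mja xzir oxf
Hunk 5: at line 1 remove [vxb,mja] add [chlcz,zwpj] -> 6 lines: deoiz inq chlcz zwpj xzir oxf
Hunk 6: at line 2 remove [zwpj] add [bzeyc,nsegd,snj] -> 8 lines: deoiz inq chlcz bzeyc nsegd snj xzir oxf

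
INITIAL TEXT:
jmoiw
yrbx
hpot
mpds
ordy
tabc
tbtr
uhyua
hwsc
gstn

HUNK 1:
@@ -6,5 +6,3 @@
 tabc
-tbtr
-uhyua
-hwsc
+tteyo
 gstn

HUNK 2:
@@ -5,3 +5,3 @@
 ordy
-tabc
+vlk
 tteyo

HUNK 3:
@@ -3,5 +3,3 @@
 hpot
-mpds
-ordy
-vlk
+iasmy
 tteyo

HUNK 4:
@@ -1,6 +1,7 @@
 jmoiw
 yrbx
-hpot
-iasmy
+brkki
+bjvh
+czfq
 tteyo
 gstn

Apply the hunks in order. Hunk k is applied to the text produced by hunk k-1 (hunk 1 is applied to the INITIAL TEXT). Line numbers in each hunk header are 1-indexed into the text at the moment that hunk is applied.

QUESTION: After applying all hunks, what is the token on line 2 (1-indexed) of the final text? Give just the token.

Answer: yrbx

Derivation:
Hunk 1: at line 6 remove [tbtr,uhyua,hwsc] add [tteyo] -> 8 lines: jmoiw yrbx hpot mpds ordy tabc tteyo gstn
Hunk 2: at line 5 remove [tabc] add [vlk] -> 8 lines: jmoiw yrbx hpot mpds ordy vlk tteyo gstn
Hunk 3: at line 3 remove [mpds,ordy,vlk] add [iasmy] -> 6 lines: jmoiw yrbx hpot iasmy tteyo gstn
Hunk 4: at line 1 remove [hpot,iasmy] add [brkki,bjvh,czfq] -> 7 lines: jmoiw yrbx brkki bjvh czfq tteyo gstn
Final line 2: yrbx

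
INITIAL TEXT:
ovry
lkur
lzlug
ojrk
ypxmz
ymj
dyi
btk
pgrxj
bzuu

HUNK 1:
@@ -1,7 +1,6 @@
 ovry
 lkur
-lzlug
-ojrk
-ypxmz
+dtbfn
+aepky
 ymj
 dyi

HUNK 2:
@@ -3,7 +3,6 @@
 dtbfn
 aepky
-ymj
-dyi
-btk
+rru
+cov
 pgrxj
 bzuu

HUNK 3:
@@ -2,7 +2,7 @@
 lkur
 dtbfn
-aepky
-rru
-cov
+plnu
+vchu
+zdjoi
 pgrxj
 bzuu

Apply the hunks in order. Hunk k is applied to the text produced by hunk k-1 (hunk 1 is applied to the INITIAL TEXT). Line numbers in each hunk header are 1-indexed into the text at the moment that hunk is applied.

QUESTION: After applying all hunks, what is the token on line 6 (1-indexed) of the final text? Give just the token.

Hunk 1: at line 1 remove [lzlug,ojrk,ypxmz] add [dtbfn,aepky] -> 9 lines: ovry lkur dtbfn aepky ymj dyi btk pgrxj bzuu
Hunk 2: at line 3 remove [ymj,dyi,btk] add [rru,cov] -> 8 lines: ovry lkur dtbfn aepky rru cov pgrxj bzuu
Hunk 3: at line 2 remove [aepky,rru,cov] add [plnu,vchu,zdjoi] -> 8 lines: ovry lkur dtbfn plnu vchu zdjoi pgrxj bzuu
Final line 6: zdjoi

Answer: zdjoi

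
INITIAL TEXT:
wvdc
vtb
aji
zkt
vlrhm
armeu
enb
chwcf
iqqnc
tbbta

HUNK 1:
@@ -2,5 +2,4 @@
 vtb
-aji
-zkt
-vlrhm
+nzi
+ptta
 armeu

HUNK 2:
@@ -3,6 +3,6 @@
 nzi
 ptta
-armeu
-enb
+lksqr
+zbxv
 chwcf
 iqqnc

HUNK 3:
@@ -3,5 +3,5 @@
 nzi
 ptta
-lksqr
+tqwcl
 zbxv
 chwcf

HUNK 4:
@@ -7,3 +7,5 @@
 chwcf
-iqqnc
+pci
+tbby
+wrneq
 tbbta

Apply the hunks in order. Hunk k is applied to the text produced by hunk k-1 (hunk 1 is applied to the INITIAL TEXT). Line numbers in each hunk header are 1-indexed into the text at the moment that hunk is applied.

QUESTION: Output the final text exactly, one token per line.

Answer: wvdc
vtb
nzi
ptta
tqwcl
zbxv
chwcf
pci
tbby
wrneq
tbbta

Derivation:
Hunk 1: at line 2 remove [aji,zkt,vlrhm] add [nzi,ptta] -> 9 lines: wvdc vtb nzi ptta armeu enb chwcf iqqnc tbbta
Hunk 2: at line 3 remove [armeu,enb] add [lksqr,zbxv] -> 9 lines: wvdc vtb nzi ptta lksqr zbxv chwcf iqqnc tbbta
Hunk 3: at line 3 remove [lksqr] add [tqwcl] -> 9 lines: wvdc vtb nzi ptta tqwcl zbxv chwcf iqqnc tbbta
Hunk 4: at line 7 remove [iqqnc] add [pci,tbby,wrneq] -> 11 lines: wvdc vtb nzi ptta tqwcl zbxv chwcf pci tbby wrneq tbbta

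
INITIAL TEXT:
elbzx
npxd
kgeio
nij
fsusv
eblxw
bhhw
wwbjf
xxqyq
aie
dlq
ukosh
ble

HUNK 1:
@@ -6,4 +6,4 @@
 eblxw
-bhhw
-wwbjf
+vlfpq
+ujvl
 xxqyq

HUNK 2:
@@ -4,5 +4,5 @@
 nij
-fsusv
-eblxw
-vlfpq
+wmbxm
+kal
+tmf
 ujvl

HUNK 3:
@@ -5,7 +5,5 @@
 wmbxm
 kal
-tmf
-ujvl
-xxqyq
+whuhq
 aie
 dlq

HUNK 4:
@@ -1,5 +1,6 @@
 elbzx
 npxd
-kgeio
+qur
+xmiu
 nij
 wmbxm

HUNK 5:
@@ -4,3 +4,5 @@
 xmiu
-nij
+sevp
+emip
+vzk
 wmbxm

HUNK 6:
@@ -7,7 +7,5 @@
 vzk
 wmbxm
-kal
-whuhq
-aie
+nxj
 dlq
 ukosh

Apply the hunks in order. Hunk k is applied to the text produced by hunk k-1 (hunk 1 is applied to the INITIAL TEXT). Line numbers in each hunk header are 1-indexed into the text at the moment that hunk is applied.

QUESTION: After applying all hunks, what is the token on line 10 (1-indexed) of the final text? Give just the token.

Hunk 1: at line 6 remove [bhhw,wwbjf] add [vlfpq,ujvl] -> 13 lines: elbzx npxd kgeio nij fsusv eblxw vlfpq ujvl xxqyq aie dlq ukosh ble
Hunk 2: at line 4 remove [fsusv,eblxw,vlfpq] add [wmbxm,kal,tmf] -> 13 lines: elbzx npxd kgeio nij wmbxm kal tmf ujvl xxqyq aie dlq ukosh ble
Hunk 3: at line 5 remove [tmf,ujvl,xxqyq] add [whuhq] -> 11 lines: elbzx npxd kgeio nij wmbxm kal whuhq aie dlq ukosh ble
Hunk 4: at line 1 remove [kgeio] add [qur,xmiu] -> 12 lines: elbzx npxd qur xmiu nij wmbxm kal whuhq aie dlq ukosh ble
Hunk 5: at line 4 remove [nij] add [sevp,emip,vzk] -> 14 lines: elbzx npxd qur xmiu sevp emip vzk wmbxm kal whuhq aie dlq ukosh ble
Hunk 6: at line 7 remove [kal,whuhq,aie] add [nxj] -> 12 lines: elbzx npxd qur xmiu sevp emip vzk wmbxm nxj dlq ukosh ble
Final line 10: dlq

Answer: dlq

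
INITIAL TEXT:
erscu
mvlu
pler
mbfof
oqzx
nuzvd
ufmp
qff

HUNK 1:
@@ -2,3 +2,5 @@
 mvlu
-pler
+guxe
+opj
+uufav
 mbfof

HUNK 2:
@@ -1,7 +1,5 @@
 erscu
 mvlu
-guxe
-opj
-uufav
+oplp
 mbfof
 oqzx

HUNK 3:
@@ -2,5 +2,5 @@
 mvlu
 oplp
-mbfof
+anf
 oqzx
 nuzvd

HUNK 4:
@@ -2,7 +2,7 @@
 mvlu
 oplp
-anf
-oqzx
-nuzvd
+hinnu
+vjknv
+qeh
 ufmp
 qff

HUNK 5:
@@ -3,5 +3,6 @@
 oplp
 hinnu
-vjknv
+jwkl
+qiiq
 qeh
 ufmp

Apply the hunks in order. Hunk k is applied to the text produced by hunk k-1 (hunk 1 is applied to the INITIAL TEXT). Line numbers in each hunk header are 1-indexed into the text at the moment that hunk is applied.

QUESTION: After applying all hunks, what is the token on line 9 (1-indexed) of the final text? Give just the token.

Answer: qff

Derivation:
Hunk 1: at line 2 remove [pler] add [guxe,opj,uufav] -> 10 lines: erscu mvlu guxe opj uufav mbfof oqzx nuzvd ufmp qff
Hunk 2: at line 1 remove [guxe,opj,uufav] add [oplp] -> 8 lines: erscu mvlu oplp mbfof oqzx nuzvd ufmp qff
Hunk 3: at line 2 remove [mbfof] add [anf] -> 8 lines: erscu mvlu oplp anf oqzx nuzvd ufmp qff
Hunk 4: at line 2 remove [anf,oqzx,nuzvd] add [hinnu,vjknv,qeh] -> 8 lines: erscu mvlu oplp hinnu vjknv qeh ufmp qff
Hunk 5: at line 3 remove [vjknv] add [jwkl,qiiq] -> 9 lines: erscu mvlu oplp hinnu jwkl qiiq qeh ufmp qff
Final line 9: qff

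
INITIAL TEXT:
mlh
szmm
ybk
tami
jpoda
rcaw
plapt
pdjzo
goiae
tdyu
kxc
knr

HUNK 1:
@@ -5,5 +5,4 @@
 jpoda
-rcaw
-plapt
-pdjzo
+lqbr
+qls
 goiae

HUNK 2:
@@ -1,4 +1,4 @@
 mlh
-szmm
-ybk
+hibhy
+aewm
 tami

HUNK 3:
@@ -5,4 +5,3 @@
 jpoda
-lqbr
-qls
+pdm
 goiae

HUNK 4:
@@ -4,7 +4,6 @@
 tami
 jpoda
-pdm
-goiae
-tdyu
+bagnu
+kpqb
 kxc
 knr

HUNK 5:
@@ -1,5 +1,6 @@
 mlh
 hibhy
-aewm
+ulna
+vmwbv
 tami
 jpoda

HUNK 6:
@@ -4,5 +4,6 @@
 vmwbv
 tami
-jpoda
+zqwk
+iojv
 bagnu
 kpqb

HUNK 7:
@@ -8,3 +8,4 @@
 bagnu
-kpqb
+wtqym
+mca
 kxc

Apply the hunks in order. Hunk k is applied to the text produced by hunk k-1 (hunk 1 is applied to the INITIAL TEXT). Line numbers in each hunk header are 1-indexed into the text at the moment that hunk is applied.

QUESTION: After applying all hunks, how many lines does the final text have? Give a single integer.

Answer: 12

Derivation:
Hunk 1: at line 5 remove [rcaw,plapt,pdjzo] add [lqbr,qls] -> 11 lines: mlh szmm ybk tami jpoda lqbr qls goiae tdyu kxc knr
Hunk 2: at line 1 remove [szmm,ybk] add [hibhy,aewm] -> 11 lines: mlh hibhy aewm tami jpoda lqbr qls goiae tdyu kxc knr
Hunk 3: at line 5 remove [lqbr,qls] add [pdm] -> 10 lines: mlh hibhy aewm tami jpoda pdm goiae tdyu kxc knr
Hunk 4: at line 4 remove [pdm,goiae,tdyu] add [bagnu,kpqb] -> 9 lines: mlh hibhy aewm tami jpoda bagnu kpqb kxc knr
Hunk 5: at line 1 remove [aewm] add [ulna,vmwbv] -> 10 lines: mlh hibhy ulna vmwbv tami jpoda bagnu kpqb kxc knr
Hunk 6: at line 4 remove [jpoda] add [zqwk,iojv] -> 11 lines: mlh hibhy ulna vmwbv tami zqwk iojv bagnu kpqb kxc knr
Hunk 7: at line 8 remove [kpqb] add [wtqym,mca] -> 12 lines: mlh hibhy ulna vmwbv tami zqwk iojv bagnu wtqym mca kxc knr
Final line count: 12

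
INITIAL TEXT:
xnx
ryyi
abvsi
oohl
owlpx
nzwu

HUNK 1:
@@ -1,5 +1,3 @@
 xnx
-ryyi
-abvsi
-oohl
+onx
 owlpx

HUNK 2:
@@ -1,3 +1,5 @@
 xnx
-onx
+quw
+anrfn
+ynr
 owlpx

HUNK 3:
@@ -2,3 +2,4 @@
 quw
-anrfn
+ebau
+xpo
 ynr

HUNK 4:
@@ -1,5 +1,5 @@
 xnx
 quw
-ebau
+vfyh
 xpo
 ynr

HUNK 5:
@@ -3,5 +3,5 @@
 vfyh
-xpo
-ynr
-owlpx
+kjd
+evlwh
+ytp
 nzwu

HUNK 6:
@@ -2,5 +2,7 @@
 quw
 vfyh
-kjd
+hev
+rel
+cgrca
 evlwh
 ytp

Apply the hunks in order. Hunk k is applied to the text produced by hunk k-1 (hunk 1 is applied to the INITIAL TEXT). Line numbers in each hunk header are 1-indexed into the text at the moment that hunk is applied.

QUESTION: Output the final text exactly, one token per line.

Hunk 1: at line 1 remove [ryyi,abvsi,oohl] add [onx] -> 4 lines: xnx onx owlpx nzwu
Hunk 2: at line 1 remove [onx] add [quw,anrfn,ynr] -> 6 lines: xnx quw anrfn ynr owlpx nzwu
Hunk 3: at line 2 remove [anrfn] add [ebau,xpo] -> 7 lines: xnx quw ebau xpo ynr owlpx nzwu
Hunk 4: at line 1 remove [ebau] add [vfyh] -> 7 lines: xnx quw vfyh xpo ynr owlpx nzwu
Hunk 5: at line 3 remove [xpo,ynr,owlpx] add [kjd,evlwh,ytp] -> 7 lines: xnx quw vfyh kjd evlwh ytp nzwu
Hunk 6: at line 2 remove [kjd] add [hev,rel,cgrca] -> 9 lines: xnx quw vfyh hev rel cgrca evlwh ytp nzwu

Answer: xnx
quw
vfyh
hev
rel
cgrca
evlwh
ytp
nzwu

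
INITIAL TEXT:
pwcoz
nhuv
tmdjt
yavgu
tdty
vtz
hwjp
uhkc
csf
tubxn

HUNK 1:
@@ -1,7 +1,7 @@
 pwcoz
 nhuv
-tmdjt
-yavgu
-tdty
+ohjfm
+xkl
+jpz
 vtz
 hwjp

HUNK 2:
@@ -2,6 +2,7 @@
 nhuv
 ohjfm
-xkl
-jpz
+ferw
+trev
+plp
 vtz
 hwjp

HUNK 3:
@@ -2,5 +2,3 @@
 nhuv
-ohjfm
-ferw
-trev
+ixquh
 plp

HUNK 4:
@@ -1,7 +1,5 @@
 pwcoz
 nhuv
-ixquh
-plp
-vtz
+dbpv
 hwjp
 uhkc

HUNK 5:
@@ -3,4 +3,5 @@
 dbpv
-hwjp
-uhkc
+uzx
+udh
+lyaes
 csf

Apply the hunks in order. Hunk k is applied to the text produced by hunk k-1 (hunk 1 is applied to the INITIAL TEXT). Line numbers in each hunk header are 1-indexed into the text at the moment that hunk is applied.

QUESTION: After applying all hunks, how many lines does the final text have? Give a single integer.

Hunk 1: at line 1 remove [tmdjt,yavgu,tdty] add [ohjfm,xkl,jpz] -> 10 lines: pwcoz nhuv ohjfm xkl jpz vtz hwjp uhkc csf tubxn
Hunk 2: at line 2 remove [xkl,jpz] add [ferw,trev,plp] -> 11 lines: pwcoz nhuv ohjfm ferw trev plp vtz hwjp uhkc csf tubxn
Hunk 3: at line 2 remove [ohjfm,ferw,trev] add [ixquh] -> 9 lines: pwcoz nhuv ixquh plp vtz hwjp uhkc csf tubxn
Hunk 4: at line 1 remove [ixquh,plp,vtz] add [dbpv] -> 7 lines: pwcoz nhuv dbpv hwjp uhkc csf tubxn
Hunk 5: at line 3 remove [hwjp,uhkc] add [uzx,udh,lyaes] -> 8 lines: pwcoz nhuv dbpv uzx udh lyaes csf tubxn
Final line count: 8

Answer: 8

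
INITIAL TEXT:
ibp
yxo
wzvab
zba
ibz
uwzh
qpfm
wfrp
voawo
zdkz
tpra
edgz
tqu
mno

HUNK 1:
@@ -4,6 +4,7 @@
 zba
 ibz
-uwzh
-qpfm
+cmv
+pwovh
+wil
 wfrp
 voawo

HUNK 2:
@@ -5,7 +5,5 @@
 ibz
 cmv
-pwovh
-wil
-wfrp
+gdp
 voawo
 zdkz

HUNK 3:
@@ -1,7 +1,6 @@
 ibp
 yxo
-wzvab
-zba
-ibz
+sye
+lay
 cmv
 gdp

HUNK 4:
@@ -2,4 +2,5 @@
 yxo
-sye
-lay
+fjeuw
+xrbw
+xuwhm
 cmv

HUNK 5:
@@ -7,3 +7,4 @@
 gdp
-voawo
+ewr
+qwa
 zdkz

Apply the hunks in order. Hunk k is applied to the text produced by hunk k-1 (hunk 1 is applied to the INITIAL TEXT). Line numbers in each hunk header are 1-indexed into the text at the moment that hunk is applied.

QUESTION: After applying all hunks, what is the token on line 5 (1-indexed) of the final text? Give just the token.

Answer: xuwhm

Derivation:
Hunk 1: at line 4 remove [uwzh,qpfm] add [cmv,pwovh,wil] -> 15 lines: ibp yxo wzvab zba ibz cmv pwovh wil wfrp voawo zdkz tpra edgz tqu mno
Hunk 2: at line 5 remove [pwovh,wil,wfrp] add [gdp] -> 13 lines: ibp yxo wzvab zba ibz cmv gdp voawo zdkz tpra edgz tqu mno
Hunk 3: at line 1 remove [wzvab,zba,ibz] add [sye,lay] -> 12 lines: ibp yxo sye lay cmv gdp voawo zdkz tpra edgz tqu mno
Hunk 4: at line 2 remove [sye,lay] add [fjeuw,xrbw,xuwhm] -> 13 lines: ibp yxo fjeuw xrbw xuwhm cmv gdp voawo zdkz tpra edgz tqu mno
Hunk 5: at line 7 remove [voawo] add [ewr,qwa] -> 14 lines: ibp yxo fjeuw xrbw xuwhm cmv gdp ewr qwa zdkz tpra edgz tqu mno
Final line 5: xuwhm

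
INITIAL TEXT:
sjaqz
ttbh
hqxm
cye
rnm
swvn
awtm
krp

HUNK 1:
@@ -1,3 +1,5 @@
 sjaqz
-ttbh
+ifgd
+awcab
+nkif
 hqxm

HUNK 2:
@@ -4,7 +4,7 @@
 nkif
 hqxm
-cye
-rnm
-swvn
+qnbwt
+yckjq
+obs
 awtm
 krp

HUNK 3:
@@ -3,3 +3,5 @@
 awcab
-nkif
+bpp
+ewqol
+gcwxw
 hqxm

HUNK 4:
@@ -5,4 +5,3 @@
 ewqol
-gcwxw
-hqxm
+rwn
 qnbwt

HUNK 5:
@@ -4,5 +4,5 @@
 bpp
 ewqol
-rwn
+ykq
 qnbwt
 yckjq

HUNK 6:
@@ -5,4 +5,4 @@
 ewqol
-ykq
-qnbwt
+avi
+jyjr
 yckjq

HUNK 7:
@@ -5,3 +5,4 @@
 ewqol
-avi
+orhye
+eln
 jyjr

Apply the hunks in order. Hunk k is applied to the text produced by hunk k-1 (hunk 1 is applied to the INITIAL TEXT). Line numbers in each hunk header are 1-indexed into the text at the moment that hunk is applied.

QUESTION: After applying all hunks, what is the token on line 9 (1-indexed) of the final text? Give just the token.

Hunk 1: at line 1 remove [ttbh] add [ifgd,awcab,nkif] -> 10 lines: sjaqz ifgd awcab nkif hqxm cye rnm swvn awtm krp
Hunk 2: at line 4 remove [cye,rnm,swvn] add [qnbwt,yckjq,obs] -> 10 lines: sjaqz ifgd awcab nkif hqxm qnbwt yckjq obs awtm krp
Hunk 3: at line 3 remove [nkif] add [bpp,ewqol,gcwxw] -> 12 lines: sjaqz ifgd awcab bpp ewqol gcwxw hqxm qnbwt yckjq obs awtm krp
Hunk 4: at line 5 remove [gcwxw,hqxm] add [rwn] -> 11 lines: sjaqz ifgd awcab bpp ewqol rwn qnbwt yckjq obs awtm krp
Hunk 5: at line 4 remove [rwn] add [ykq] -> 11 lines: sjaqz ifgd awcab bpp ewqol ykq qnbwt yckjq obs awtm krp
Hunk 6: at line 5 remove [ykq,qnbwt] add [avi,jyjr] -> 11 lines: sjaqz ifgd awcab bpp ewqol avi jyjr yckjq obs awtm krp
Hunk 7: at line 5 remove [avi] add [orhye,eln] -> 12 lines: sjaqz ifgd awcab bpp ewqol orhye eln jyjr yckjq obs awtm krp
Final line 9: yckjq

Answer: yckjq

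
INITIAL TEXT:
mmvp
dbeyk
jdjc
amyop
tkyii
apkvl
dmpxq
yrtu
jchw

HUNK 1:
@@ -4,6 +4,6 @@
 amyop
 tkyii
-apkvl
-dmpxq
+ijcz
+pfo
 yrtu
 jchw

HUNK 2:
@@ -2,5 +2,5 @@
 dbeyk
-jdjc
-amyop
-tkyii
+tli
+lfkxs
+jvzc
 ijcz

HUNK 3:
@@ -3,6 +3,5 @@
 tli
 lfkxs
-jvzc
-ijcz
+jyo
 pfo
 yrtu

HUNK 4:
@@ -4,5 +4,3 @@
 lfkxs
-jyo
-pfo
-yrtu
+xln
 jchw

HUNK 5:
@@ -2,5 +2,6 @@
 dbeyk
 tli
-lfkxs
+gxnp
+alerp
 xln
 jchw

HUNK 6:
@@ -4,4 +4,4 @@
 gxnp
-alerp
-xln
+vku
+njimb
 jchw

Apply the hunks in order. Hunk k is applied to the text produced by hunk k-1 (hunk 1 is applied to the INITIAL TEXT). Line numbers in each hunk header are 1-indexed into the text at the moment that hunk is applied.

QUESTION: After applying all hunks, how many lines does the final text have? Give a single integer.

Answer: 7

Derivation:
Hunk 1: at line 4 remove [apkvl,dmpxq] add [ijcz,pfo] -> 9 lines: mmvp dbeyk jdjc amyop tkyii ijcz pfo yrtu jchw
Hunk 2: at line 2 remove [jdjc,amyop,tkyii] add [tli,lfkxs,jvzc] -> 9 lines: mmvp dbeyk tli lfkxs jvzc ijcz pfo yrtu jchw
Hunk 3: at line 3 remove [jvzc,ijcz] add [jyo] -> 8 lines: mmvp dbeyk tli lfkxs jyo pfo yrtu jchw
Hunk 4: at line 4 remove [jyo,pfo,yrtu] add [xln] -> 6 lines: mmvp dbeyk tli lfkxs xln jchw
Hunk 5: at line 2 remove [lfkxs] add [gxnp,alerp] -> 7 lines: mmvp dbeyk tli gxnp alerp xln jchw
Hunk 6: at line 4 remove [alerp,xln] add [vku,njimb] -> 7 lines: mmvp dbeyk tli gxnp vku njimb jchw
Final line count: 7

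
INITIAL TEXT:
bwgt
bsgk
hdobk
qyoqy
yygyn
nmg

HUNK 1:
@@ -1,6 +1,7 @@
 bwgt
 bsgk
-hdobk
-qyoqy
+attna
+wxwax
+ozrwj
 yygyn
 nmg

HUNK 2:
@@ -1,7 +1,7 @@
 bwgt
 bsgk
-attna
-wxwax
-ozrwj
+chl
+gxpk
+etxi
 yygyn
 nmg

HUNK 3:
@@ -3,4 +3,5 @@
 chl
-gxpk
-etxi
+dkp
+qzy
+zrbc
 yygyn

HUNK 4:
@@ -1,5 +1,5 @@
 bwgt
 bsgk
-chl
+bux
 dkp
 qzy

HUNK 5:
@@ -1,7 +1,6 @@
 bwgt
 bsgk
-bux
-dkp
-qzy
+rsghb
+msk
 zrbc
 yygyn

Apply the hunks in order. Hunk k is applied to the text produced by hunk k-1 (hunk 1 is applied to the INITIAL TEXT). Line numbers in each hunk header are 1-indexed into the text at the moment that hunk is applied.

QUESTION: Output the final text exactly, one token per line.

Hunk 1: at line 1 remove [hdobk,qyoqy] add [attna,wxwax,ozrwj] -> 7 lines: bwgt bsgk attna wxwax ozrwj yygyn nmg
Hunk 2: at line 1 remove [attna,wxwax,ozrwj] add [chl,gxpk,etxi] -> 7 lines: bwgt bsgk chl gxpk etxi yygyn nmg
Hunk 3: at line 3 remove [gxpk,etxi] add [dkp,qzy,zrbc] -> 8 lines: bwgt bsgk chl dkp qzy zrbc yygyn nmg
Hunk 4: at line 1 remove [chl] add [bux] -> 8 lines: bwgt bsgk bux dkp qzy zrbc yygyn nmg
Hunk 5: at line 1 remove [bux,dkp,qzy] add [rsghb,msk] -> 7 lines: bwgt bsgk rsghb msk zrbc yygyn nmg

Answer: bwgt
bsgk
rsghb
msk
zrbc
yygyn
nmg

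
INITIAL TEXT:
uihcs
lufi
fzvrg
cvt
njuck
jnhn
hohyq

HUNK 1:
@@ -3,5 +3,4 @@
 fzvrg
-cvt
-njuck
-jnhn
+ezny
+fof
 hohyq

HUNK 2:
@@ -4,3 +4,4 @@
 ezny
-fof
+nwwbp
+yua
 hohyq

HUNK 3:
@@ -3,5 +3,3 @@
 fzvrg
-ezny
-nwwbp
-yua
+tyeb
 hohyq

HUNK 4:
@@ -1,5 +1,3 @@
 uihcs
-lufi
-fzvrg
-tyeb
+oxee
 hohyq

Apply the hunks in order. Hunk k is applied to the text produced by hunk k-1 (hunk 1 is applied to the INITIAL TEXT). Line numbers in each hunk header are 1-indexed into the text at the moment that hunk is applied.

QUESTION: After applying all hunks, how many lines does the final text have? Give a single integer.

Answer: 3

Derivation:
Hunk 1: at line 3 remove [cvt,njuck,jnhn] add [ezny,fof] -> 6 lines: uihcs lufi fzvrg ezny fof hohyq
Hunk 2: at line 4 remove [fof] add [nwwbp,yua] -> 7 lines: uihcs lufi fzvrg ezny nwwbp yua hohyq
Hunk 3: at line 3 remove [ezny,nwwbp,yua] add [tyeb] -> 5 lines: uihcs lufi fzvrg tyeb hohyq
Hunk 4: at line 1 remove [lufi,fzvrg,tyeb] add [oxee] -> 3 lines: uihcs oxee hohyq
Final line count: 3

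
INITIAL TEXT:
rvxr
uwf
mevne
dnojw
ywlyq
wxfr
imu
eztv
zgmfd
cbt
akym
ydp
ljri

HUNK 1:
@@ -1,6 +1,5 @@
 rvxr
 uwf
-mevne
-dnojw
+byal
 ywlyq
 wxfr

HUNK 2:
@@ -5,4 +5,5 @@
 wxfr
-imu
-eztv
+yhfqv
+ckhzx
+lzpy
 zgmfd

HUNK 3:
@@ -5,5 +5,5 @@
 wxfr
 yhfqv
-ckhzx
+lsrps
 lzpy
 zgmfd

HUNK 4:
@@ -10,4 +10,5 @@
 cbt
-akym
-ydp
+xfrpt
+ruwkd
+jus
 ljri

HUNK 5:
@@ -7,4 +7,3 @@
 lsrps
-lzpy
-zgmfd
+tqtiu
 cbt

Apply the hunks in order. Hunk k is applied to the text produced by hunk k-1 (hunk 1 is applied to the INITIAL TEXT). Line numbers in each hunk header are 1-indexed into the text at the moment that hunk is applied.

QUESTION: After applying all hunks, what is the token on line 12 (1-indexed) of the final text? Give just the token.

Hunk 1: at line 1 remove [mevne,dnojw] add [byal] -> 12 lines: rvxr uwf byal ywlyq wxfr imu eztv zgmfd cbt akym ydp ljri
Hunk 2: at line 5 remove [imu,eztv] add [yhfqv,ckhzx,lzpy] -> 13 lines: rvxr uwf byal ywlyq wxfr yhfqv ckhzx lzpy zgmfd cbt akym ydp ljri
Hunk 3: at line 5 remove [ckhzx] add [lsrps] -> 13 lines: rvxr uwf byal ywlyq wxfr yhfqv lsrps lzpy zgmfd cbt akym ydp ljri
Hunk 4: at line 10 remove [akym,ydp] add [xfrpt,ruwkd,jus] -> 14 lines: rvxr uwf byal ywlyq wxfr yhfqv lsrps lzpy zgmfd cbt xfrpt ruwkd jus ljri
Hunk 5: at line 7 remove [lzpy,zgmfd] add [tqtiu] -> 13 lines: rvxr uwf byal ywlyq wxfr yhfqv lsrps tqtiu cbt xfrpt ruwkd jus ljri
Final line 12: jus

Answer: jus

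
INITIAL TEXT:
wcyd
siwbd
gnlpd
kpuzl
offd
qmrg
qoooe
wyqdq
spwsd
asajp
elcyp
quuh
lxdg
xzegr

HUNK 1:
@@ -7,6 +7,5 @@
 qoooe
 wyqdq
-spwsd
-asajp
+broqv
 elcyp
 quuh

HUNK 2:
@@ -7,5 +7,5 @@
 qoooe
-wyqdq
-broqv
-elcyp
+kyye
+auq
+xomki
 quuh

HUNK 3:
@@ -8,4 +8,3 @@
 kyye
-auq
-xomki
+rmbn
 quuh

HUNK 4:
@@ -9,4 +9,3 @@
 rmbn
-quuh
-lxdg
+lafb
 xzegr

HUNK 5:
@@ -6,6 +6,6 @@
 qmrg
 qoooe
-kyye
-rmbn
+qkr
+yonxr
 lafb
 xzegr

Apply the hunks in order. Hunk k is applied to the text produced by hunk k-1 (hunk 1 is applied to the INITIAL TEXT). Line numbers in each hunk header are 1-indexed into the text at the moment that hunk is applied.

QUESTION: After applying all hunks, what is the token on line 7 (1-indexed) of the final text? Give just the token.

Answer: qoooe

Derivation:
Hunk 1: at line 7 remove [spwsd,asajp] add [broqv] -> 13 lines: wcyd siwbd gnlpd kpuzl offd qmrg qoooe wyqdq broqv elcyp quuh lxdg xzegr
Hunk 2: at line 7 remove [wyqdq,broqv,elcyp] add [kyye,auq,xomki] -> 13 lines: wcyd siwbd gnlpd kpuzl offd qmrg qoooe kyye auq xomki quuh lxdg xzegr
Hunk 3: at line 8 remove [auq,xomki] add [rmbn] -> 12 lines: wcyd siwbd gnlpd kpuzl offd qmrg qoooe kyye rmbn quuh lxdg xzegr
Hunk 4: at line 9 remove [quuh,lxdg] add [lafb] -> 11 lines: wcyd siwbd gnlpd kpuzl offd qmrg qoooe kyye rmbn lafb xzegr
Hunk 5: at line 6 remove [kyye,rmbn] add [qkr,yonxr] -> 11 lines: wcyd siwbd gnlpd kpuzl offd qmrg qoooe qkr yonxr lafb xzegr
Final line 7: qoooe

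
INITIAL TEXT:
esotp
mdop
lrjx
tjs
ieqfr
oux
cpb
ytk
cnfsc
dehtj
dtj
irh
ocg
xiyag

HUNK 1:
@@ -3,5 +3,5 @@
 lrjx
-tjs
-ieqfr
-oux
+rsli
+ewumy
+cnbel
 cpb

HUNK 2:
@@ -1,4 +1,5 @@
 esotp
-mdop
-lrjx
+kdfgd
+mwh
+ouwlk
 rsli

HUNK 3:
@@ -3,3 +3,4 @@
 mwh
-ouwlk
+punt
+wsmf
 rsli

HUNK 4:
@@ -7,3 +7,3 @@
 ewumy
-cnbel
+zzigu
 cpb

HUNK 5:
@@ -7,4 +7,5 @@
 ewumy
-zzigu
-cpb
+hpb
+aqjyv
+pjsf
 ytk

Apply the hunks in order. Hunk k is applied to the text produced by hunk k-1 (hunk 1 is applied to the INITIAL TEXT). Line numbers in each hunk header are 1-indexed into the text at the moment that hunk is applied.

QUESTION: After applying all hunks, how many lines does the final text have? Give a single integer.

Answer: 17

Derivation:
Hunk 1: at line 3 remove [tjs,ieqfr,oux] add [rsli,ewumy,cnbel] -> 14 lines: esotp mdop lrjx rsli ewumy cnbel cpb ytk cnfsc dehtj dtj irh ocg xiyag
Hunk 2: at line 1 remove [mdop,lrjx] add [kdfgd,mwh,ouwlk] -> 15 lines: esotp kdfgd mwh ouwlk rsli ewumy cnbel cpb ytk cnfsc dehtj dtj irh ocg xiyag
Hunk 3: at line 3 remove [ouwlk] add [punt,wsmf] -> 16 lines: esotp kdfgd mwh punt wsmf rsli ewumy cnbel cpb ytk cnfsc dehtj dtj irh ocg xiyag
Hunk 4: at line 7 remove [cnbel] add [zzigu] -> 16 lines: esotp kdfgd mwh punt wsmf rsli ewumy zzigu cpb ytk cnfsc dehtj dtj irh ocg xiyag
Hunk 5: at line 7 remove [zzigu,cpb] add [hpb,aqjyv,pjsf] -> 17 lines: esotp kdfgd mwh punt wsmf rsli ewumy hpb aqjyv pjsf ytk cnfsc dehtj dtj irh ocg xiyag
Final line count: 17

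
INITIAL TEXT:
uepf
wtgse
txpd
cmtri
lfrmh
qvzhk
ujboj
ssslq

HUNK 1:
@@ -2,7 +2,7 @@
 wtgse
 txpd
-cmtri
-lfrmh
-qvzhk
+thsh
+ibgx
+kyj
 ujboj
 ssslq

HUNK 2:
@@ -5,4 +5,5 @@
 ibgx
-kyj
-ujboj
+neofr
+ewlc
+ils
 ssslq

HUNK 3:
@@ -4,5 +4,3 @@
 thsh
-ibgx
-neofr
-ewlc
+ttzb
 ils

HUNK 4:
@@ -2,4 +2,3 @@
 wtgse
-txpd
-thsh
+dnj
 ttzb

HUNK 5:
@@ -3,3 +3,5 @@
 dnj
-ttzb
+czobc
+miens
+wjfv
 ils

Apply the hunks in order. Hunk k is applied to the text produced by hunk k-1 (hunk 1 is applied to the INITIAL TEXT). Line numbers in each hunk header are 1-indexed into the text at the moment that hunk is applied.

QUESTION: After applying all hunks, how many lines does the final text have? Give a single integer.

Hunk 1: at line 2 remove [cmtri,lfrmh,qvzhk] add [thsh,ibgx,kyj] -> 8 lines: uepf wtgse txpd thsh ibgx kyj ujboj ssslq
Hunk 2: at line 5 remove [kyj,ujboj] add [neofr,ewlc,ils] -> 9 lines: uepf wtgse txpd thsh ibgx neofr ewlc ils ssslq
Hunk 3: at line 4 remove [ibgx,neofr,ewlc] add [ttzb] -> 7 lines: uepf wtgse txpd thsh ttzb ils ssslq
Hunk 4: at line 2 remove [txpd,thsh] add [dnj] -> 6 lines: uepf wtgse dnj ttzb ils ssslq
Hunk 5: at line 3 remove [ttzb] add [czobc,miens,wjfv] -> 8 lines: uepf wtgse dnj czobc miens wjfv ils ssslq
Final line count: 8

Answer: 8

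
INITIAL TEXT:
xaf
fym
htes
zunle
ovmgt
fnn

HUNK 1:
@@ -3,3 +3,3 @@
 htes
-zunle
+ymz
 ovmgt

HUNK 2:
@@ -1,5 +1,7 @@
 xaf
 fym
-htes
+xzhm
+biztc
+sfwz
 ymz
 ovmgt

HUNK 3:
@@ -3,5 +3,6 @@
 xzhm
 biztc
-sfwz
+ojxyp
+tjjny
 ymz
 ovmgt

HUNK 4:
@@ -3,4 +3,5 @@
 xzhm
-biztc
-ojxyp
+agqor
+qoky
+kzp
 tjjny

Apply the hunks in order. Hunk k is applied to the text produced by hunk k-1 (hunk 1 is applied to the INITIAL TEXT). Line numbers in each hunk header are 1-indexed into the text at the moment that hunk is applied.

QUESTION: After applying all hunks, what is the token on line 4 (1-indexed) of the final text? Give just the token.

Hunk 1: at line 3 remove [zunle] add [ymz] -> 6 lines: xaf fym htes ymz ovmgt fnn
Hunk 2: at line 1 remove [htes] add [xzhm,biztc,sfwz] -> 8 lines: xaf fym xzhm biztc sfwz ymz ovmgt fnn
Hunk 3: at line 3 remove [sfwz] add [ojxyp,tjjny] -> 9 lines: xaf fym xzhm biztc ojxyp tjjny ymz ovmgt fnn
Hunk 4: at line 3 remove [biztc,ojxyp] add [agqor,qoky,kzp] -> 10 lines: xaf fym xzhm agqor qoky kzp tjjny ymz ovmgt fnn
Final line 4: agqor

Answer: agqor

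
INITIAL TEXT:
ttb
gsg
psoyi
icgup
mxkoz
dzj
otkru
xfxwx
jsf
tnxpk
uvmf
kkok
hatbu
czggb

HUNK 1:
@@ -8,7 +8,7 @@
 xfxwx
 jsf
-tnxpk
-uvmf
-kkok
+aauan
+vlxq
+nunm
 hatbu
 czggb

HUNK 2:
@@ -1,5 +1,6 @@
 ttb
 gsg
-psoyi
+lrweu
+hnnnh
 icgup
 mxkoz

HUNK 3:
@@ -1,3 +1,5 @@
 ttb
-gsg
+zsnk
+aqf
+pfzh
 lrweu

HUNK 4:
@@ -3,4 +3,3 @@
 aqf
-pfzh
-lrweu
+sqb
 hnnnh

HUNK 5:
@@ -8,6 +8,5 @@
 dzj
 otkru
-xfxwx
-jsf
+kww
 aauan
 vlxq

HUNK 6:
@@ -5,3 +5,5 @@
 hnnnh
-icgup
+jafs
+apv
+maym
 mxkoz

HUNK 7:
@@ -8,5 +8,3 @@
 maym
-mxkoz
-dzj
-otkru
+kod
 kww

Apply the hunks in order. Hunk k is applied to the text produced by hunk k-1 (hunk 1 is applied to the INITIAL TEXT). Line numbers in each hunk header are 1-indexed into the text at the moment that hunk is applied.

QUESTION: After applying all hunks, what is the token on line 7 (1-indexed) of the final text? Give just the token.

Hunk 1: at line 8 remove [tnxpk,uvmf,kkok] add [aauan,vlxq,nunm] -> 14 lines: ttb gsg psoyi icgup mxkoz dzj otkru xfxwx jsf aauan vlxq nunm hatbu czggb
Hunk 2: at line 1 remove [psoyi] add [lrweu,hnnnh] -> 15 lines: ttb gsg lrweu hnnnh icgup mxkoz dzj otkru xfxwx jsf aauan vlxq nunm hatbu czggb
Hunk 3: at line 1 remove [gsg] add [zsnk,aqf,pfzh] -> 17 lines: ttb zsnk aqf pfzh lrweu hnnnh icgup mxkoz dzj otkru xfxwx jsf aauan vlxq nunm hatbu czggb
Hunk 4: at line 3 remove [pfzh,lrweu] add [sqb] -> 16 lines: ttb zsnk aqf sqb hnnnh icgup mxkoz dzj otkru xfxwx jsf aauan vlxq nunm hatbu czggb
Hunk 5: at line 8 remove [xfxwx,jsf] add [kww] -> 15 lines: ttb zsnk aqf sqb hnnnh icgup mxkoz dzj otkru kww aauan vlxq nunm hatbu czggb
Hunk 6: at line 5 remove [icgup] add [jafs,apv,maym] -> 17 lines: ttb zsnk aqf sqb hnnnh jafs apv maym mxkoz dzj otkru kww aauan vlxq nunm hatbu czggb
Hunk 7: at line 8 remove [mxkoz,dzj,otkru] add [kod] -> 15 lines: ttb zsnk aqf sqb hnnnh jafs apv maym kod kww aauan vlxq nunm hatbu czggb
Final line 7: apv

Answer: apv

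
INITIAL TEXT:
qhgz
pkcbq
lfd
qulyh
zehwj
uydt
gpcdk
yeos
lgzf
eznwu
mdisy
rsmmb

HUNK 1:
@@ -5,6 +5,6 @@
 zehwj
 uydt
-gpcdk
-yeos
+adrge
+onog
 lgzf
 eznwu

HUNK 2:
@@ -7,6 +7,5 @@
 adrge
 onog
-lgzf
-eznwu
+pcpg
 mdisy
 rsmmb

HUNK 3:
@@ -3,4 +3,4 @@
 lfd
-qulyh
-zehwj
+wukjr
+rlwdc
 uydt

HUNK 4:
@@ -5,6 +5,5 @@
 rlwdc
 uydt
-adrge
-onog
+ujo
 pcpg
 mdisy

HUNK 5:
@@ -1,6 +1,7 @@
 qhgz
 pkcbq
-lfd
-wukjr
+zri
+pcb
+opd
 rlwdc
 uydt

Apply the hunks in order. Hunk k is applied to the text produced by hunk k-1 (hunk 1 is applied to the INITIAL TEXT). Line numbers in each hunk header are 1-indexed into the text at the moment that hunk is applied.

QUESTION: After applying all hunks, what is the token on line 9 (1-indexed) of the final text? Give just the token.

Answer: pcpg

Derivation:
Hunk 1: at line 5 remove [gpcdk,yeos] add [adrge,onog] -> 12 lines: qhgz pkcbq lfd qulyh zehwj uydt adrge onog lgzf eznwu mdisy rsmmb
Hunk 2: at line 7 remove [lgzf,eznwu] add [pcpg] -> 11 lines: qhgz pkcbq lfd qulyh zehwj uydt adrge onog pcpg mdisy rsmmb
Hunk 3: at line 3 remove [qulyh,zehwj] add [wukjr,rlwdc] -> 11 lines: qhgz pkcbq lfd wukjr rlwdc uydt adrge onog pcpg mdisy rsmmb
Hunk 4: at line 5 remove [adrge,onog] add [ujo] -> 10 lines: qhgz pkcbq lfd wukjr rlwdc uydt ujo pcpg mdisy rsmmb
Hunk 5: at line 1 remove [lfd,wukjr] add [zri,pcb,opd] -> 11 lines: qhgz pkcbq zri pcb opd rlwdc uydt ujo pcpg mdisy rsmmb
Final line 9: pcpg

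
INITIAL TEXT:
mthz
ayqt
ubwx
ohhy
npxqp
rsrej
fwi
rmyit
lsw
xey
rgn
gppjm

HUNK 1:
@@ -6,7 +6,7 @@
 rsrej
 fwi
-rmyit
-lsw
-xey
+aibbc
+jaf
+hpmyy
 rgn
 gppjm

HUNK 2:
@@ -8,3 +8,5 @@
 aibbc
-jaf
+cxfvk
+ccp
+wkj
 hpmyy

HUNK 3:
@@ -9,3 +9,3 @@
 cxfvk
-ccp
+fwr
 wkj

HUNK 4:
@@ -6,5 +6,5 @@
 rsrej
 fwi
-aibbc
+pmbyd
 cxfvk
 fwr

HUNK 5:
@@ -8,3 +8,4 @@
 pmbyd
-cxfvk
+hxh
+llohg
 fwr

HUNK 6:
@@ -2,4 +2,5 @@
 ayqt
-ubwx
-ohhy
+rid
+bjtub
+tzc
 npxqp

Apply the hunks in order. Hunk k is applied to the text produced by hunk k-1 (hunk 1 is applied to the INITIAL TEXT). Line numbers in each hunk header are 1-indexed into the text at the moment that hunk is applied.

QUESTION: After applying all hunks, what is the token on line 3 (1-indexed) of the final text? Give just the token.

Answer: rid

Derivation:
Hunk 1: at line 6 remove [rmyit,lsw,xey] add [aibbc,jaf,hpmyy] -> 12 lines: mthz ayqt ubwx ohhy npxqp rsrej fwi aibbc jaf hpmyy rgn gppjm
Hunk 2: at line 8 remove [jaf] add [cxfvk,ccp,wkj] -> 14 lines: mthz ayqt ubwx ohhy npxqp rsrej fwi aibbc cxfvk ccp wkj hpmyy rgn gppjm
Hunk 3: at line 9 remove [ccp] add [fwr] -> 14 lines: mthz ayqt ubwx ohhy npxqp rsrej fwi aibbc cxfvk fwr wkj hpmyy rgn gppjm
Hunk 4: at line 6 remove [aibbc] add [pmbyd] -> 14 lines: mthz ayqt ubwx ohhy npxqp rsrej fwi pmbyd cxfvk fwr wkj hpmyy rgn gppjm
Hunk 5: at line 8 remove [cxfvk] add [hxh,llohg] -> 15 lines: mthz ayqt ubwx ohhy npxqp rsrej fwi pmbyd hxh llohg fwr wkj hpmyy rgn gppjm
Hunk 6: at line 2 remove [ubwx,ohhy] add [rid,bjtub,tzc] -> 16 lines: mthz ayqt rid bjtub tzc npxqp rsrej fwi pmbyd hxh llohg fwr wkj hpmyy rgn gppjm
Final line 3: rid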